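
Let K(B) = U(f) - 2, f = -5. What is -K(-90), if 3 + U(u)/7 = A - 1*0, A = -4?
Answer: 51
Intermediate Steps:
U(u) = -49 (U(u) = -21 + 7*(-4 - 1*0) = -21 + 7*(-4 + 0) = -21 + 7*(-4) = -21 - 28 = -49)
K(B) = -51 (K(B) = -49 - 2 = -51)
-K(-90) = -1*(-51) = 51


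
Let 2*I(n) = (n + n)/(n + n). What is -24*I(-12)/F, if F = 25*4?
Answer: -3/25 ≈ -0.12000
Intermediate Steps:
F = 100
I(n) = 1/2 (I(n) = ((n + n)/(n + n))/2 = ((2*n)/((2*n)))/2 = ((2*n)*(1/(2*n)))/2 = (1/2)*1 = 1/2)
-24*I(-12)/F = -12/100 = -24*1/200 = -3/25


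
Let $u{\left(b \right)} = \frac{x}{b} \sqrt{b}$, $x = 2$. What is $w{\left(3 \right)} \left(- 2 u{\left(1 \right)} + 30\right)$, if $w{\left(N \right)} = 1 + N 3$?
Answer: $260$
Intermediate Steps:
$u{\left(b \right)} = \frac{2}{\sqrt{b}}$ ($u{\left(b \right)} = \frac{2}{b} \sqrt{b} = \frac{2}{\sqrt{b}}$)
$w{\left(N \right)} = 1 + 3 N$
$w{\left(3 \right)} \left(- 2 u{\left(1 \right)} + 30\right) = \left(1 + 3 \cdot 3\right) \left(- 2 \cdot 2 \frac{1}{\sqrt{1}} + 30\right) = \left(1 + 9\right) \left(- 2 \cdot 2 \cdot 1 + 30\right) = 10 \left(\left(-2\right) 2 + 30\right) = 10 \left(-4 + 30\right) = 10 \cdot 26 = 260$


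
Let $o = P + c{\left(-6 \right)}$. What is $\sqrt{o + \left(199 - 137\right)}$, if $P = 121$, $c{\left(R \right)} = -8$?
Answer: $5 \sqrt{7} \approx 13.229$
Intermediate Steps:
$o = 113$ ($o = 121 - 8 = 113$)
$\sqrt{o + \left(199 - 137\right)} = \sqrt{113 + \left(199 - 137\right)} = \sqrt{113 + 62} = \sqrt{175} = 5 \sqrt{7}$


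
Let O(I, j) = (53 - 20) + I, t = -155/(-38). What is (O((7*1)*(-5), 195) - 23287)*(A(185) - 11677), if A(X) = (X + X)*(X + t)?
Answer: -25789353618/19 ≈ -1.3573e+9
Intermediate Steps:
t = 155/38 (t = -155*(-1/38) = 155/38 ≈ 4.0789)
A(X) = 2*X*(155/38 + X) (A(X) = (X + X)*(X + 155/38) = (2*X)*(155/38 + X) = 2*X*(155/38 + X))
O(I, j) = 33 + I
(O((7*1)*(-5), 195) - 23287)*(A(185) - 11677) = ((33 + (7*1)*(-5)) - 23287)*((1/19)*185*(155 + 38*185) - 11677) = ((33 + 7*(-5)) - 23287)*((1/19)*185*(155 + 7030) - 11677) = ((33 - 35) - 23287)*((1/19)*185*7185 - 11677) = (-2 - 23287)*(1329225/19 - 11677) = -23289*1107362/19 = -25789353618/19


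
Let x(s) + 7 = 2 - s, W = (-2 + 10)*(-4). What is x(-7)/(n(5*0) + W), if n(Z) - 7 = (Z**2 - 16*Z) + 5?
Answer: -1/10 ≈ -0.10000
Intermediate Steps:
n(Z) = 12 + Z**2 - 16*Z (n(Z) = 7 + ((Z**2 - 16*Z) + 5) = 7 + (5 + Z**2 - 16*Z) = 12 + Z**2 - 16*Z)
W = -32 (W = 8*(-4) = -32)
x(s) = -5 - s (x(s) = -7 + (2 - s) = -5 - s)
x(-7)/(n(5*0) + W) = (-5 - 1*(-7))/((12 + (5*0)**2 - 80*0) - 32) = (-5 + 7)/((12 + 0**2 - 16*0) - 32) = 2/((12 + 0 + 0) - 32) = 2/(12 - 32) = 2/(-20) = 2*(-1/20) = -1/10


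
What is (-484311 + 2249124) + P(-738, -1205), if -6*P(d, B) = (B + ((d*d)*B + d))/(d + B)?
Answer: 19917891991/11658 ≈ 1.7085e+6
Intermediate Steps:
P(d, B) = -(B + d + B*d**2)/(6*(B + d)) (P(d, B) = -(B + ((d*d)*B + d))/(6*(d + B)) = -(B + (d**2*B + d))/(6*(B + d)) = -(B + (B*d**2 + d))/(6*(B + d)) = -(B + (d + B*d**2))/(6*(B + d)) = -(B + d + B*d**2)/(6*(B + d)))
(-484311 + 2249124) + P(-738, -1205) = (-484311 + 2249124) + (-1*(-1205) - 1*(-738) - 1*(-1205)*(-738)**2)/(6*(-1205 - 738)) = 1764813 + (1/6)*(1205 + 738 - 1*(-1205)*544644)/(-1943) = 1764813 + (1/6)*(-1/1943)*(1205 + 738 + 656296020) = 1764813 + (1/6)*(-1/1943)*656297963 = 1764813 - 656297963/11658 = 19917891991/11658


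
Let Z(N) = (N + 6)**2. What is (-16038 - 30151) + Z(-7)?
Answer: -46188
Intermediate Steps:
Z(N) = (6 + N)**2
(-16038 - 30151) + Z(-7) = (-16038 - 30151) + (6 - 7)**2 = -46189 + (-1)**2 = -46189 + 1 = -46188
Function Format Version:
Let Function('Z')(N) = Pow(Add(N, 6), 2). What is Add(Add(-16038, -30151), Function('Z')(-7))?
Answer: -46188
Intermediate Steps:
Function('Z')(N) = Pow(Add(6, N), 2)
Add(Add(-16038, -30151), Function('Z')(-7)) = Add(Add(-16038, -30151), Pow(Add(6, -7), 2)) = Add(-46189, Pow(-1, 2)) = Add(-46189, 1) = -46188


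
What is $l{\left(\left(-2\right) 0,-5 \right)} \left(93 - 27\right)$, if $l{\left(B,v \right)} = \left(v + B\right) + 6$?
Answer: $66$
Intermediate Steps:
$l{\left(B,v \right)} = 6 + B + v$ ($l{\left(B,v \right)} = \left(B + v\right) + 6 = 6 + B + v$)
$l{\left(\left(-2\right) 0,-5 \right)} \left(93 - 27\right) = \left(6 - 0 - 5\right) \left(93 - 27\right) = \left(6 + 0 - 5\right) 66 = 1 \cdot 66 = 66$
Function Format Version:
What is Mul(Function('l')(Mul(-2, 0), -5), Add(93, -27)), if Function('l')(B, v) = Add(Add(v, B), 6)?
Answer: 66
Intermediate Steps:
Function('l')(B, v) = Add(6, B, v) (Function('l')(B, v) = Add(Add(B, v), 6) = Add(6, B, v))
Mul(Function('l')(Mul(-2, 0), -5), Add(93, -27)) = Mul(Add(6, Mul(-2, 0), -5), Add(93, -27)) = Mul(Add(6, 0, -5), 66) = Mul(1, 66) = 66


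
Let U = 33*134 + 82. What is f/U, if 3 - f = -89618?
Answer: 89621/4504 ≈ 19.898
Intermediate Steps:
f = 89621 (f = 3 - 1*(-89618) = 3 + 89618 = 89621)
U = 4504 (U = 4422 + 82 = 4504)
f/U = 89621/4504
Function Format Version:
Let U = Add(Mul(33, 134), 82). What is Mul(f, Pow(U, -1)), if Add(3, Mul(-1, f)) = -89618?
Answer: Rational(89621, 4504) ≈ 19.898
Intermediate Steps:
f = 89621 (f = Add(3, Mul(-1, -89618)) = Add(3, 89618) = 89621)
U = 4504 (U = Add(4422, 82) = 4504)
Mul(f, Pow(U, -1)) = Mul(89621, Pow(4504, -1)) = Mul(89621, Rational(1, 4504)) = Rational(89621, 4504)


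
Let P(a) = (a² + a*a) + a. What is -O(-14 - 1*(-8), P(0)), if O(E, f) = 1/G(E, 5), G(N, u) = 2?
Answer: -½ ≈ -0.50000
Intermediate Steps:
P(a) = a + 2*a² (P(a) = (a² + a²) + a = 2*a² + a = a + 2*a²)
O(E, f) = ½ (O(E, f) = 1/2 = ½)
-O(-14 - 1*(-8), P(0)) = -1*½ = -½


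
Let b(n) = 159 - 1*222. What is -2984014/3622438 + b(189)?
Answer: -115598804/1811219 ≈ -63.824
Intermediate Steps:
b(n) = -63 (b(n) = 159 - 222 = -63)
-2984014/3622438 + b(189) = -2984014/3622438 - 63 = -2984014*1/3622438 - 63 = -1492007/1811219 - 63 = -115598804/1811219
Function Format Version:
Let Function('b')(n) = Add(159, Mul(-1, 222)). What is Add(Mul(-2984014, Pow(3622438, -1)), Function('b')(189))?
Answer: Rational(-115598804, 1811219) ≈ -63.824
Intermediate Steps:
Function('b')(n) = -63 (Function('b')(n) = Add(159, -222) = -63)
Add(Mul(-2984014, Pow(3622438, -1)), Function('b')(189)) = Add(Mul(-2984014, Pow(3622438, -1)), -63) = Add(Mul(-2984014, Rational(1, 3622438)), -63) = Add(Rational(-1492007, 1811219), -63) = Rational(-115598804, 1811219)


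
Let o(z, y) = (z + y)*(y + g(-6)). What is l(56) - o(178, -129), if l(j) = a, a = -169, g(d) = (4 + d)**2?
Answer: 5956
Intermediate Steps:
o(z, y) = (4 + y)*(y + z) (o(z, y) = (z + y)*(y + (4 - 6)**2) = (y + z)*(y + (-2)**2) = (y + z)*(y + 4) = (y + z)*(4 + y) = (4 + y)*(y + z))
l(j) = -169
l(56) - o(178, -129) = -169 - ((-129)**2 + 4*(-129) + 4*178 - 129*178) = -169 - (16641 - 516 + 712 - 22962) = -169 - 1*(-6125) = -169 + 6125 = 5956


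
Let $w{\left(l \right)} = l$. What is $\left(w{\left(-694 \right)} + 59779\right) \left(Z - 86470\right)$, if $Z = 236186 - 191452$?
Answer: $-2465971560$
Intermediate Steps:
$Z = 44734$
$\left(w{\left(-694 \right)} + 59779\right) \left(Z - 86470\right) = \left(-694 + 59779\right) \left(44734 - 86470\right) = 59085 \left(-41736\right) = -2465971560$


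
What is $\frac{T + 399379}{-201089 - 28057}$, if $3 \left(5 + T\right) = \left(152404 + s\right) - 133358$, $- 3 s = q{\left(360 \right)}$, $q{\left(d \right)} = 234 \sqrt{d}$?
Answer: $- \frac{608584}{343719} + \frac{26 \sqrt{10}}{38191} \approx -1.7684$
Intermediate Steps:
$s = - 468 \sqrt{10}$ ($s = - \frac{234 \sqrt{360}}{3} = - \frac{234 \cdot 6 \sqrt{10}}{3} = - \frac{1404 \sqrt{10}}{3} = - 468 \sqrt{10} \approx -1479.9$)
$T = \frac{19031}{3} - 156 \sqrt{10}$ ($T = -5 + \frac{\left(152404 - 468 \sqrt{10}\right) - 133358}{3} = -5 + \frac{19046 - 468 \sqrt{10}}{3} = -5 + \left(\frac{19046}{3} - 156 \sqrt{10}\right) = \frac{19031}{3} - 156 \sqrt{10} \approx 5850.4$)
$\frac{T + 399379}{-201089 - 28057} = \frac{\left(\frac{19031}{3} - 156 \sqrt{10}\right) + 399379}{-201089 - 28057} = \frac{\frac{1217168}{3} - 156 \sqrt{10}}{-229146} = \left(\frac{1217168}{3} - 156 \sqrt{10}\right) \left(- \frac{1}{229146}\right) = - \frac{608584}{343719} + \frac{26 \sqrt{10}}{38191}$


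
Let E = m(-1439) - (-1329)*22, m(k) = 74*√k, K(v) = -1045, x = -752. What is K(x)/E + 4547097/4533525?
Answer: 210247179015957/217292006382400 + 38665*I*√1439/431370304 ≈ 0.96758 + 0.0034002*I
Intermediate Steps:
E = 29238 + 74*I*√1439 (E = 74*√(-1439) - (-1329)*22 = 74*(I*√1439) - 1*(-29238) = 74*I*√1439 + 29238 = 29238 + 74*I*√1439 ≈ 29238.0 + 2807.1*I)
K(x)/E + 4547097/4533525 = -1045/(29238 + 74*I*√1439) + 4547097/4533525 = -1045/(29238 + 74*I*√1439) + 4547097*(1/4533525) = -1045/(29238 + 74*I*√1439) + 505233/503725 = 505233/503725 - 1045/(29238 + 74*I*√1439)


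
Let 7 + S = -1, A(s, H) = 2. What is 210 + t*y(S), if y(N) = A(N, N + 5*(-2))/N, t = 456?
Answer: 96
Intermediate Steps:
S = -8 (S = -7 - 1 = -8)
y(N) = 2/N
210 + t*y(S) = 210 + 456*(2/(-8)) = 210 + 456*(2*(-⅛)) = 210 + 456*(-¼) = 210 - 114 = 96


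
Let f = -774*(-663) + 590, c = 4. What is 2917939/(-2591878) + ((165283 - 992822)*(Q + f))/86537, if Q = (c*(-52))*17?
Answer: -1094352412020807515/224293346486 ≈ -4.8791e+6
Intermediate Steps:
Q = -3536 (Q = (4*(-52))*17 = -208*17 = -3536)
f = 513752 (f = 513162 + 590 = 513752)
2917939/(-2591878) + ((165283 - 992822)*(Q + f))/86537 = 2917939/(-2591878) + ((165283 - 992822)*(-3536 + 513752))/86537 = 2917939*(-1/2591878) - 827539*510216*(1/86537) = -2917939/2591878 - 422223638424*1/86537 = -2917939/2591878 - 422223638424/86537 = -1094352412020807515/224293346486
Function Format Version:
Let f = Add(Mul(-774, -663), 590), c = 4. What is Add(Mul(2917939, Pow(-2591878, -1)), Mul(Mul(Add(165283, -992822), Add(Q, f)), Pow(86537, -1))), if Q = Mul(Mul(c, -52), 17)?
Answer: Rational(-1094352412020807515, 224293346486) ≈ -4.8791e+6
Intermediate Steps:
Q = -3536 (Q = Mul(Mul(4, -52), 17) = Mul(-208, 17) = -3536)
f = 513752 (f = Add(513162, 590) = 513752)
Add(Mul(2917939, Pow(-2591878, -1)), Mul(Mul(Add(165283, -992822), Add(Q, f)), Pow(86537, -1))) = Add(Mul(2917939, Pow(-2591878, -1)), Mul(Mul(Add(165283, -992822), Add(-3536, 513752)), Pow(86537, -1))) = Add(Mul(2917939, Rational(-1, 2591878)), Mul(Mul(-827539, 510216), Rational(1, 86537))) = Add(Rational(-2917939, 2591878), Mul(-422223638424, Rational(1, 86537))) = Add(Rational(-2917939, 2591878), Rational(-422223638424, 86537)) = Rational(-1094352412020807515, 224293346486)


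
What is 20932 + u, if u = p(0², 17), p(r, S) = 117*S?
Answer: 22921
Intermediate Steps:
u = 1989 (u = 117*17 = 1989)
20932 + u = 20932 + 1989 = 22921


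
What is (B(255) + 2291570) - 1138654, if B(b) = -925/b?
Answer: 58798531/51 ≈ 1.1529e+6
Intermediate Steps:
(B(255) + 2291570) - 1138654 = (-925/255 + 2291570) - 1138654 = (-925*1/255 + 2291570) - 1138654 = (-185/51 + 2291570) - 1138654 = 116869885/51 - 1138654 = 58798531/51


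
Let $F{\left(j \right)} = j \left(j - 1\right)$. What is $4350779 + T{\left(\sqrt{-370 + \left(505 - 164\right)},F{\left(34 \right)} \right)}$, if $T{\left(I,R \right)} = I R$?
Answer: $4350779 + 1122 i \sqrt{29} \approx 4.3508 \cdot 10^{6} + 6042.2 i$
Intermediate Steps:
$F{\left(j \right)} = j \left(-1 + j\right)$
$4350779 + T{\left(\sqrt{-370 + \left(505 - 164\right)},F{\left(34 \right)} \right)} = 4350779 + \sqrt{-370 + \left(505 - 164\right)} 34 \left(-1 + 34\right) = 4350779 + \sqrt{-370 + \left(505 - 164\right)} 34 \cdot 33 = 4350779 + \sqrt{-370 + 341} \cdot 1122 = 4350779 + \sqrt{-29} \cdot 1122 = 4350779 + i \sqrt{29} \cdot 1122 = 4350779 + 1122 i \sqrt{29}$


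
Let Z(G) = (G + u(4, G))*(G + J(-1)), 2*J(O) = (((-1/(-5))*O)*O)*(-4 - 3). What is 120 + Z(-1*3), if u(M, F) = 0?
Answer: 1311/10 ≈ 131.10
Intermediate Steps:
J(O) = -7*O²/10 (J(O) = ((((-1/(-5))*O)*O)*(-4 - 3))/2 = ((((-1*(-⅕))*O)*O)*(-7))/2 = (((O/5)*O)*(-7))/2 = ((O²/5)*(-7))/2 = (-7*O²/5)/2 = -7*O²/10)
Z(G) = G*(-7/10 + G) (Z(G) = (G + 0)*(G - 7/10*(-1)²) = G*(G - 7/10*1) = G*(G - 7/10) = G*(-7/10 + G))
120 + Z(-1*3) = 120 + (-1*3)*(-7 + 10*(-1*3))/10 = 120 + (⅒)*(-3)*(-7 + 10*(-3)) = 120 + (⅒)*(-3)*(-7 - 30) = 120 + (⅒)*(-3)*(-37) = 120 + 111/10 = 1311/10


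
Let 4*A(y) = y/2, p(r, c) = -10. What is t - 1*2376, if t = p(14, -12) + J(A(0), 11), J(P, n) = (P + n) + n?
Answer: -2364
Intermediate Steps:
A(y) = y/8 (A(y) = (y/2)/4 = y/8)
J(P, n) = P + 2*n
t = 12 (t = -10 + ((1/8)*0 + 2*11) = -10 + (0 + 22) = -10 + 22 = 12)
t - 1*2376 = 12 - 1*2376 = 12 - 2376 = -2364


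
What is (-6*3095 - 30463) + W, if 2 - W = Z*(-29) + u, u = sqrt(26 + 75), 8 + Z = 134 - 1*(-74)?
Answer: -43231 - sqrt(101) ≈ -43241.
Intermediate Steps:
Z = 200 (Z = -8 + (134 - 1*(-74)) = -8 + (134 + 74) = -8 + 208 = 200)
u = sqrt(101) ≈ 10.050
W = 5802 - sqrt(101) (W = 2 - (200*(-29) + sqrt(101)) = 2 - (-5800 + sqrt(101)) = 2 + (5800 - sqrt(101)) = 5802 - sqrt(101) ≈ 5792.0)
(-6*3095 - 30463) + W = (-6*3095 - 30463) + (5802 - sqrt(101)) = (-18570 - 30463) + (5802 - sqrt(101)) = -49033 + (5802 - sqrt(101)) = -43231 - sqrt(101)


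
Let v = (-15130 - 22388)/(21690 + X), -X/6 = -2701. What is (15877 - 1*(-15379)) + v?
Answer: 197406643/6316 ≈ 31255.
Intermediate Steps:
X = 16206 (X = -6*(-2701) = 16206)
v = -6253/6316 (v = (-15130 - 22388)/(21690 + 16206) = -37518/37896 = -37518*1/37896 = -6253/6316 ≈ -0.99003)
(15877 - 1*(-15379)) + v = (15877 - 1*(-15379)) - 6253/6316 = (15877 + 15379) - 6253/6316 = 31256 - 6253/6316 = 197406643/6316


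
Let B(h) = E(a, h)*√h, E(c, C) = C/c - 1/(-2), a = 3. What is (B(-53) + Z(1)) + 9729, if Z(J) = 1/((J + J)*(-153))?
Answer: 2977073/306 - 103*I*√53/6 ≈ 9729.0 - 124.98*I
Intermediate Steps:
E(c, C) = ½ + C/c (E(c, C) = C/c - 1*(-½) = C/c + ½ = ½ + C/c)
B(h) = √h*(½ + h/3) (B(h) = ((h + (½)*3)/3)*√h = ((h + 3/2)/3)*√h = ((3/2 + h)/3)*√h = (½ + h/3)*√h = √h*(½ + h/3))
Z(J) = -1/(306*J) (Z(J) = -1/153/(2*J) = (1/(2*J))*(-1/153) = -1/(306*J))
(B(-53) + Z(1)) + 9729 = (√(-53)*(3 + 2*(-53))/6 - 1/306/1) + 9729 = ((I*√53)*(3 - 106)/6 - 1/306*1) + 9729 = ((⅙)*(I*√53)*(-103) - 1/306) + 9729 = (-103*I*√53/6 - 1/306) + 9729 = (-1/306 - 103*I*√53/6) + 9729 = 2977073/306 - 103*I*√53/6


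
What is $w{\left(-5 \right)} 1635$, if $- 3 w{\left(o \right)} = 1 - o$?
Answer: $-3270$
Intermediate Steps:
$w{\left(o \right)} = - \frac{1}{3} + \frac{o}{3}$ ($w{\left(o \right)} = - \frac{1 - o}{3} = - \frac{1}{3} + \frac{o}{3}$)
$w{\left(-5 \right)} 1635 = \left(- \frac{1}{3} + \frac{1}{3} \left(-5\right)\right) 1635 = \left(- \frac{1}{3} - \frac{5}{3}\right) 1635 = \left(-2\right) 1635 = -3270$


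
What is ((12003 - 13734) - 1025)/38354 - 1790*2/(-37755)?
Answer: 3325454/144805527 ≈ 0.022965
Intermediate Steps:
((12003 - 13734) - 1025)/38354 - 1790*2/(-37755) = (-1731 - 1025)*(1/38354) - 3580*(-1/37755) = -2756*1/38354 + 716/7551 = -1378/19177 + 716/7551 = 3325454/144805527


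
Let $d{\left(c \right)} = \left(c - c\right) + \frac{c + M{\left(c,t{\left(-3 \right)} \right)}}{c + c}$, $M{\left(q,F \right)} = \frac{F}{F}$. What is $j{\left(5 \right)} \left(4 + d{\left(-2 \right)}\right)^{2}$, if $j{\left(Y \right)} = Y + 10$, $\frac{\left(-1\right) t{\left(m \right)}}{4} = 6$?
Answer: $\frac{4335}{16} \approx 270.94$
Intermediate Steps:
$t{\left(m \right)} = -24$ ($t{\left(m \right)} = \left(-4\right) 6 = -24$)
$j{\left(Y \right)} = 10 + Y$
$M{\left(q,F \right)} = 1$
$d{\left(c \right)} = \frac{1 + c}{2 c}$ ($d{\left(c \right)} = \left(c - c\right) + \frac{c + 1}{c + c} = 0 + \frac{1 + c}{2 c} = \frac{1 + c}{2 c}$)
$j{\left(5 \right)} \left(4 + d{\left(-2 \right)}\right)^{2} = \left(10 + 5\right) \left(4 + \frac{1 - 2}{2 \left(-2\right)}\right)^{2} = 15 \left(4 + \frac{1}{2} \left(- \frac{1}{2}\right) \left(-1\right)\right)^{2} = 15 \left(4 + \frac{1}{4}\right)^{2} = 15 \left(\frac{17}{4}\right)^{2} = 15 \cdot \frac{289}{16} = \frac{4335}{16}$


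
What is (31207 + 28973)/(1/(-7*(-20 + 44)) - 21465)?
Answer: -10110240/3606121 ≈ -2.8036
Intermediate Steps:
(31207 + 28973)/(1/(-7*(-20 + 44)) - 21465) = 60180/(1/(-7*24) - 21465) = 60180/(1/(-168) - 21465) = 60180/(-1/168 - 21465) = 60180/(-3606121/168) = 60180*(-168/3606121) = -10110240/3606121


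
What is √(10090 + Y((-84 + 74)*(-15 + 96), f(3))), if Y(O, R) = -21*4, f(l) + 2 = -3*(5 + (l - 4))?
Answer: √10006 ≈ 100.03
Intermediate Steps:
f(l) = -5 - 3*l (f(l) = -2 - 3*(5 + (l - 4)) = -2 - 3*(5 + (-4 + l)) = -2 - 3*(1 + l) = -2 + (-3 - 3*l) = -5 - 3*l)
Y(O, R) = -84
√(10090 + Y((-84 + 74)*(-15 + 96), f(3))) = √(10090 - 84) = √10006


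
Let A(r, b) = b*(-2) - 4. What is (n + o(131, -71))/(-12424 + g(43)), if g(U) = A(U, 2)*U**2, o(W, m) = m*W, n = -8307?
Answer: 2201/3402 ≈ 0.64697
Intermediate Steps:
A(r, b) = -4 - 2*b (A(r, b) = -2*b - 4 = -4 - 2*b)
o(W, m) = W*m
g(U) = -8*U**2 (g(U) = (-4 - 2*2)*U**2 = (-4 - 4)*U**2 = -8*U**2)
(n + o(131, -71))/(-12424 + g(43)) = (-8307 + 131*(-71))/(-12424 - 8*43**2) = (-8307 - 9301)/(-12424 - 8*1849) = -17608/(-12424 - 14792) = -17608/(-27216) = -17608*(-1/27216) = 2201/3402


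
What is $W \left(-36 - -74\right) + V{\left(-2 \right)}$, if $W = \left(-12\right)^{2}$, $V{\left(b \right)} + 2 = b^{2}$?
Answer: $5474$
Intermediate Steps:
$V{\left(b \right)} = -2 + b^{2}$
$W = 144$
$W \left(-36 - -74\right) + V{\left(-2 \right)} = 144 \left(-36 - -74\right) - \left(2 - \left(-2\right)^{2}\right) = 144 \left(-36 + 74\right) + \left(-2 + 4\right) = 144 \cdot 38 + 2 = 5472 + 2 = 5474$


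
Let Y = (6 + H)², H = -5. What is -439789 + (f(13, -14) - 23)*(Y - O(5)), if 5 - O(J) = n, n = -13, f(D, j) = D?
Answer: -439619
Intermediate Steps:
Y = 1 (Y = (6 - 5)² = 1² = 1)
O(J) = 18 (O(J) = 5 - 1*(-13) = 5 + 13 = 18)
-439789 + (f(13, -14) - 23)*(Y - O(5)) = -439789 + (13 - 23)*(1 - 1*18) = -439789 - 10*(1 - 18) = -439789 - 10*(-17) = -439789 + 170 = -439619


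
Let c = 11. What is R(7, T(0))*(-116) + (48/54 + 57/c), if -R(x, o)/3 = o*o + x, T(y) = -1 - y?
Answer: 276217/99 ≈ 2790.1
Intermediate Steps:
R(x, o) = -3*x - 3*o**2 (R(x, o) = -3*(o*o + x) = -3*(o**2 + x) = -3*(x + o**2) = -3*x - 3*o**2)
R(7, T(0))*(-116) + (48/54 + 57/c) = (-3*7 - 3*(-1 - 1*0)**2)*(-116) + (48/54 + 57/11) = (-21 - 3*(-1 + 0)**2)*(-116) + (48*(1/54) + 57*(1/11)) = (-21 - 3*(-1)**2)*(-116) + (8/9 + 57/11) = (-21 - 3*1)*(-116) + 601/99 = (-21 - 3)*(-116) + 601/99 = -24*(-116) + 601/99 = 2784 + 601/99 = 276217/99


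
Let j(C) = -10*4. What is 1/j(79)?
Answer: -1/40 ≈ -0.025000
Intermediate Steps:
j(C) = -40
1/j(79) = 1/(-40) = -1/40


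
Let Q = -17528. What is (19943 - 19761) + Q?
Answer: -17346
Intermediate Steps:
(19943 - 19761) + Q = (19943 - 19761) - 17528 = 182 - 17528 = -17346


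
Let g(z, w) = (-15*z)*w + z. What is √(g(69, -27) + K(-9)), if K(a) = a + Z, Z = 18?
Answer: √28023 ≈ 167.40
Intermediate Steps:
g(z, w) = z - 15*w*z (g(z, w) = -15*w*z + z = z - 15*w*z)
K(a) = 18 + a (K(a) = a + 18 = 18 + a)
√(g(69, -27) + K(-9)) = √(69*(1 - 15*(-27)) + (18 - 9)) = √(69*(1 + 405) + 9) = √(69*406 + 9) = √(28014 + 9) = √28023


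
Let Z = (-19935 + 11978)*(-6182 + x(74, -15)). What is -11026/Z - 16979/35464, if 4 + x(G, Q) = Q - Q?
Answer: -418065699011/872804539464 ≈ -0.47899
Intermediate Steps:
x(G, Q) = -4 (x(G, Q) = -4 + (Q - Q) = -4 + 0 = -4)
Z = 49222002 (Z = (-19935 + 11978)*(-6182 - 4) = -7957*(-6186) = 49222002)
-11026/Z - 16979/35464 = -11026/49222002 - 16979/35464 = -11026*1/49222002 - 16979*1/35464 = -5513/24611001 - 16979/35464 = -418065699011/872804539464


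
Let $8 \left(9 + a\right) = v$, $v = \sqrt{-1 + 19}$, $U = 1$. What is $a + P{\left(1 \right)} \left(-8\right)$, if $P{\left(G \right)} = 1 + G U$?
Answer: $-25 + \frac{3 \sqrt{2}}{8} \approx -24.47$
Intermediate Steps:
$P{\left(G \right)} = 1 + G$ ($P{\left(G \right)} = 1 + G 1 = 1 + G$)
$v = 3 \sqrt{2}$ ($v = \sqrt{18} = 3 \sqrt{2} \approx 4.2426$)
$a = -9 + \frac{3 \sqrt{2}}{8} \approx -8.4697$
$a + P{\left(1 \right)} \left(-8\right) = \left(-9 + \frac{3 \sqrt{2}}{8}\right) + \left(1 + 1\right) \left(-8\right) = \left(-9 + \frac{3 \sqrt{2}}{8}\right) + 2 \left(-8\right) = \left(-9 + \frac{3 \sqrt{2}}{8}\right) - 16 = -25 + \frac{3 \sqrt{2}}{8}$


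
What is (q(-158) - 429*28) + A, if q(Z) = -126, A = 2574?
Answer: -9564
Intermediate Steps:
(q(-158) - 429*28) + A = (-126 - 429*28) + 2574 = (-126 - 12012) + 2574 = -12138 + 2574 = -9564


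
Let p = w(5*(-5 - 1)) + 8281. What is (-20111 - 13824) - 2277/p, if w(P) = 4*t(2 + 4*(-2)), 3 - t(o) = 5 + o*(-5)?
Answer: -276674332/8153 ≈ -33935.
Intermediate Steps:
t(o) = -2 + 5*o (t(o) = 3 - (5 + o*(-5)) = 3 - (5 - 5*o) = 3 + (-5 + 5*o) = -2 + 5*o)
w(P) = -128 (w(P) = 4*(-2 + 5*(2 + 4*(-2))) = 4*(-2 + 5*(2 - 8)) = 4*(-2 + 5*(-6)) = 4*(-2 - 30) = 4*(-32) = -128)
p = 8153 (p = -128 + 8281 = 8153)
(-20111 - 13824) - 2277/p = (-20111 - 13824) - 2277/8153 = -33935 - 2277*1/8153 = -33935 - 2277/8153 = -276674332/8153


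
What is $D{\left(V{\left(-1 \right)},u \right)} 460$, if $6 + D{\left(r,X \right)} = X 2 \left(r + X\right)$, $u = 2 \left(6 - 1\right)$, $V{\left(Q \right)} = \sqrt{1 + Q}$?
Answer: $89240$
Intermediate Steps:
$u = 10$ ($u = 2 \cdot 5 = 10$)
$D{\left(r,X \right)} = -6 + 2 X \left(X + r\right)$ ($D{\left(r,X \right)} = -6 + X 2 \left(r + X\right) = -6 + 2 X \left(X + r\right)$)
$D{\left(V{\left(-1 \right)},u \right)} 460 = \left(-6 + 2 \cdot 10^{2} + 2 \cdot 10 \sqrt{1 - 1}\right) 460 = \left(-6 + 2 \cdot 100 + 2 \cdot 10 \sqrt{0}\right) 460 = \left(-6 + 200 + 2 \cdot 10 \cdot 0\right) 460 = \left(-6 + 200 + 0\right) 460 = 194 \cdot 460 = 89240$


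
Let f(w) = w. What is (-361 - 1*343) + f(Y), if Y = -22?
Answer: -726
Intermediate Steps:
(-361 - 1*343) + f(Y) = (-361 - 1*343) - 22 = (-361 - 343) - 22 = -704 - 22 = -726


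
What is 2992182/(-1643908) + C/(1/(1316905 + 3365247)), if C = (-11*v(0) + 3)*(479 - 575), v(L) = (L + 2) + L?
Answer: 7019688741078501/821954 ≈ 8.5402e+9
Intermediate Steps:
v(L) = 2 + 2*L (v(L) = (2 + L) + L = 2 + 2*L)
C = 1824 (C = (-11*(2 + 2*0) + 3)*(479 - 575) = (-11*(2 + 0) + 3)*(-96) = (-11*2 + 3)*(-96) = (-22 + 3)*(-96) = -19*(-96) = 1824)
2992182/(-1643908) + C/(1/(1316905 + 3365247)) = 2992182/(-1643908) + 1824/(1/(1316905 + 3365247)) = 2992182*(-1/1643908) + 1824/(1/4682152) = -1496091/821954 + 1824/(1/4682152) = -1496091/821954 + 1824*4682152 = -1496091/821954 + 8540245248 = 7019688741078501/821954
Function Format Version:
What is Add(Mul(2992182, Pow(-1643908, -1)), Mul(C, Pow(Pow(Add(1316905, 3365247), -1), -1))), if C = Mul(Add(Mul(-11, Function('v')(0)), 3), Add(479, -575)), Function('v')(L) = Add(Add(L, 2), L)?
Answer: Rational(7019688741078501, 821954) ≈ 8.5402e+9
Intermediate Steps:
Function('v')(L) = Add(2, Mul(2, L)) (Function('v')(L) = Add(Add(2, L), L) = Add(2, Mul(2, L)))
C = 1824 (C = Mul(Add(Mul(-11, Add(2, Mul(2, 0))), 3), Add(479, -575)) = Mul(Add(Mul(-11, Add(2, 0)), 3), -96) = Mul(Add(Mul(-11, 2), 3), -96) = Mul(Add(-22, 3), -96) = Mul(-19, -96) = 1824)
Add(Mul(2992182, Pow(-1643908, -1)), Mul(C, Pow(Pow(Add(1316905, 3365247), -1), -1))) = Add(Mul(2992182, Pow(-1643908, -1)), Mul(1824, Pow(Pow(Add(1316905, 3365247), -1), -1))) = Add(Mul(2992182, Rational(-1, 1643908)), Mul(1824, Pow(Pow(4682152, -1), -1))) = Add(Rational(-1496091, 821954), Mul(1824, Pow(Rational(1, 4682152), -1))) = Add(Rational(-1496091, 821954), Mul(1824, 4682152)) = Add(Rational(-1496091, 821954), 8540245248) = Rational(7019688741078501, 821954)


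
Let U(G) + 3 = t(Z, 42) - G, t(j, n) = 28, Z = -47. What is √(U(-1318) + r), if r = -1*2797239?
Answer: 2*I*√698974 ≈ 1672.1*I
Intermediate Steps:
U(G) = 25 - G (U(G) = -3 + (28 - G) = 25 - G)
r = -2797239
√(U(-1318) + r) = √((25 - 1*(-1318)) - 2797239) = √((25 + 1318) - 2797239) = √(1343 - 2797239) = √(-2795896) = 2*I*√698974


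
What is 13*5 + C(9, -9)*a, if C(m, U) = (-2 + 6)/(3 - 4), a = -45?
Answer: 245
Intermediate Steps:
C(m, U) = -4 (C(m, U) = 4/(-1) = 4*(-1) = -4)
13*5 + C(9, -9)*a = 13*5 - 4*(-45) = 65 + 180 = 245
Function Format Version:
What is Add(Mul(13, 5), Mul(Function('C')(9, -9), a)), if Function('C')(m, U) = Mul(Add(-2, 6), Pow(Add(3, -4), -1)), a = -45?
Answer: 245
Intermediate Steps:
Function('C')(m, U) = -4 (Function('C')(m, U) = Mul(4, Pow(-1, -1)) = Mul(4, -1) = -4)
Add(Mul(13, 5), Mul(Function('C')(9, -9), a)) = Add(Mul(13, 5), Mul(-4, -45)) = Add(65, 180) = 245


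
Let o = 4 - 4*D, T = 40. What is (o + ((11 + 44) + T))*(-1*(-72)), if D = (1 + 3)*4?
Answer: 2520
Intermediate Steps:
D = 16 (D = 4*4 = 16)
o = -60 (o = 4 - 4*16 = 4 - 64 = -60)
(o + ((11 + 44) + T))*(-1*(-72)) = (-60 + ((11 + 44) + 40))*(-1*(-72)) = (-60 + (55 + 40))*72 = (-60 + 95)*72 = 35*72 = 2520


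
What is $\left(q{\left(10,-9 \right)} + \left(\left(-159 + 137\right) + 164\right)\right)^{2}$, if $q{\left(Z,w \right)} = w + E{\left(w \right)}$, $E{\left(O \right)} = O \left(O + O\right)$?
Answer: $87025$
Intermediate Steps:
$E{\left(O \right)} = 2 O^{2}$ ($E{\left(O \right)} = O 2 O = 2 O^{2}$)
$q{\left(Z,w \right)} = w + 2 w^{2}$
$\left(q{\left(10,-9 \right)} + \left(\left(-159 + 137\right) + 164\right)\right)^{2} = \left(- 9 \left(1 + 2 \left(-9\right)\right) + \left(\left(-159 + 137\right) + 164\right)\right)^{2} = \left(- 9 \left(1 - 18\right) + \left(-22 + 164\right)\right)^{2} = \left(\left(-9\right) \left(-17\right) + 142\right)^{2} = \left(153 + 142\right)^{2} = 295^{2} = 87025$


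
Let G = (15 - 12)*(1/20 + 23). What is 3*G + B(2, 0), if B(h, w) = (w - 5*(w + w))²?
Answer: 4149/20 ≈ 207.45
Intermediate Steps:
B(h, w) = 81*w² (B(h, w) = (w - 10*w)² = (-9*w)² = 81*w²)
G = 1383/20 (G = 3*(1/20 + 23) = 3*(461/20) = 1383/20 ≈ 69.150)
3*G + B(2, 0) = 3*(1383/20) + 81*0² = 4149/20 + 81*0 = 4149/20 + 0 = 4149/20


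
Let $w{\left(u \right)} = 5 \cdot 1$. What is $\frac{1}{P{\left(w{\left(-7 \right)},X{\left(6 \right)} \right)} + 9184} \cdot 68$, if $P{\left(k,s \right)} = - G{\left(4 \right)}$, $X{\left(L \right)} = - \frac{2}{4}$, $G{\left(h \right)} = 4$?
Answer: $\frac{1}{135} \approx 0.0074074$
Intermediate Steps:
$w{\left(u \right)} = 5$
$X{\left(L \right)} = - \frac{1}{2}$ ($X{\left(L \right)} = \left(-2\right) \frac{1}{4} = - \frac{1}{2}$)
$P{\left(k,s \right)} = -4$ ($P{\left(k,s \right)} = \left(-1\right) 4 = -4$)
$\frac{1}{P{\left(w{\left(-7 \right)},X{\left(6 \right)} \right)} + 9184} \cdot 68 = \frac{1}{-4 + 9184} \cdot 68 = \frac{1}{9180} \cdot 68 = \frac{1}{135}$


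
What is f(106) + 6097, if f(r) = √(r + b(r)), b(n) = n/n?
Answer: 6097 + √107 ≈ 6107.3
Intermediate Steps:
b(n) = 1
f(r) = √(1 + r) (f(r) = √(r + 1) = √(1 + r))
f(106) + 6097 = √(1 + 106) + 6097 = √107 + 6097 = 6097 + √107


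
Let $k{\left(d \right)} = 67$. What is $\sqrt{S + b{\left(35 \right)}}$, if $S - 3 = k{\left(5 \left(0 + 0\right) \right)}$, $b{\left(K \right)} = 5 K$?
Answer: $7 \sqrt{5} \approx 15.652$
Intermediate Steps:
$S = 70$ ($S = 3 + 67 = 70$)
$\sqrt{S + b{\left(35 \right)}} = \sqrt{70 + 5 \cdot 35} = \sqrt{70 + 175} = \sqrt{245} = 7 \sqrt{5}$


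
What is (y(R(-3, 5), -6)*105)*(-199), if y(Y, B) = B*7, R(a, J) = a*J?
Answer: 877590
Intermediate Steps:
R(a, J) = J*a
y(Y, B) = 7*B
(y(R(-3, 5), -6)*105)*(-199) = ((7*(-6))*105)*(-199) = -42*105*(-199) = -4410*(-199) = 877590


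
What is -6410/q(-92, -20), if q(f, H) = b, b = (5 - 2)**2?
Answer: -6410/9 ≈ -712.22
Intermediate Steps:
b = 9 (b = 3**2 = 9)
q(f, H) = 9
-6410/q(-92, -20) = -6410/9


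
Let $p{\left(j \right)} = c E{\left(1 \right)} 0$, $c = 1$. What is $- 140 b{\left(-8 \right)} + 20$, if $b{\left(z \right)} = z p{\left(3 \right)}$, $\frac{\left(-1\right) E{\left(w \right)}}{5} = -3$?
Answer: $20$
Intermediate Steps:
$E{\left(w \right)} = 15$ ($E{\left(w \right)} = \left(-5\right) \left(-3\right) = 15$)
$p{\left(j \right)} = 0$ ($p{\left(j \right)} = 1 \cdot 15 \cdot 0 = 15 \cdot 0 = 0$)
$b{\left(z \right)} = 0$ ($b{\left(z \right)} = z 0 = 0$)
$- 140 b{\left(-8 \right)} + 20 = \left(-140\right) 0 + 20 = 0 + 20 = 20$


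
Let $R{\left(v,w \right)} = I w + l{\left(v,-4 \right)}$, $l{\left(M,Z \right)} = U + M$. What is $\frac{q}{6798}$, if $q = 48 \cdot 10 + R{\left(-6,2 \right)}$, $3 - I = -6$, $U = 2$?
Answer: $\frac{247}{3399} \approx 0.072668$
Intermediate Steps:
$l{\left(M,Z \right)} = 2 + M$
$I = 9$ ($I = 3 - -6 = 3 + 6 = 9$)
$R{\left(v,w \right)} = 2 + v + 9 w$ ($R{\left(v,w \right)} = 9 w + \left(2 + v\right) = 2 + v + 9 w$)
$q = 494$ ($q = 48 \cdot 10 + \left(2 - 6 + 9 \cdot 2\right) = 480 + \left(2 - 6 + 18\right) = 480 + 14 = 494$)
$\frac{q}{6798} = \frac{494}{6798} = 494 \cdot \frac{1}{6798} = \frac{247}{3399}$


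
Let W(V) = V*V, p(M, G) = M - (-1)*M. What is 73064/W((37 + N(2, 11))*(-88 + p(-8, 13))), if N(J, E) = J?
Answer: 9133/2056392 ≈ 0.0044413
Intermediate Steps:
p(M, G) = 2*M (p(M, G) = M + M = 2*M)
W(V) = V**2
73064/W((37 + N(2, 11))*(-88 + p(-8, 13))) = 73064/(((37 + 2)*(-88 + 2*(-8)))**2) = 73064/((39*(-88 - 16))**2) = 73064/((39*(-104))**2) = 73064/((-4056)**2) = 73064/16451136 = 73064*(1/16451136) = 9133/2056392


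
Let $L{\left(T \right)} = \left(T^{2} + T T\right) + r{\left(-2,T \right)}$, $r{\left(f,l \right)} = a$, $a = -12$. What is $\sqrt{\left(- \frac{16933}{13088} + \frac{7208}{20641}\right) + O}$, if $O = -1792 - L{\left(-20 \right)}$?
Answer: $\frac{i \sqrt{11772446774739031482}}{67537352} \approx 50.803 i$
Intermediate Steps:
$r{\left(f,l \right)} = -12$
$L{\left(T \right)} = -12 + 2 T^{2}$ ($L{\left(T \right)} = \left(T^{2} + T T\right) - 12 = \left(T^{2} + T^{2}\right) - 12 = 2 T^{2} - 12 = -12 + 2 T^{2}$)
$O = -2580$ ($O = -1792 - \left(-12 + 2 \left(-20\right)^{2}\right) = -1792 - \left(-12 + 2 \cdot 400\right) = -1792 - \left(-12 + 800\right) = -1792 - 788 = -2580$)
$\sqrt{\left(- \frac{16933}{13088} + \frac{7208}{20641}\right) + O} = \sqrt{\left(- \frac{16933}{13088} + \frac{7208}{20641}\right) - 2580} = \sqrt{- \frac{255175749}{270149408} - 2580} = \sqrt{- \frac{697240648389}{270149408}} = \frac{i \sqrt{11772446774739031482}}{67537352}$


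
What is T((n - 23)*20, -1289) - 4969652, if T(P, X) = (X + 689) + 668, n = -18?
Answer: -4969584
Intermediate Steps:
T(P, X) = 1357 + X (T(P, X) = (689 + X) + 668 = 1357 + X)
T((n - 23)*20, -1289) - 4969652 = (1357 - 1289) - 4969652 = 68 - 4969652 = -4969584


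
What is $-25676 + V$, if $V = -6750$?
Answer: $-32426$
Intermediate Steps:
$-25676 + V = -25676 - 6750 = -32426$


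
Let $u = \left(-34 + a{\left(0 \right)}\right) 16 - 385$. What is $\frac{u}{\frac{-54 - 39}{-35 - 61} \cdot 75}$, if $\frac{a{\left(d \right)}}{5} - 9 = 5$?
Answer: $\frac{6112}{2325} \approx 2.6288$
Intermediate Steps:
$a{\left(d \right)} = 70$ ($a{\left(d \right)} = 45 + 5 \cdot 5 = 45 + 25 = 70$)
$u = 191$ ($u = \left(-34 + 70\right) 16 - 385 = 36 \cdot 16 - 385 = 576 - 385 = 191$)
$\frac{u}{\frac{-54 - 39}{-35 - 61} \cdot 75} = \frac{191}{\frac{-54 - 39}{-35 - 61} \cdot 75} = \frac{191}{- \frac{93}{-96} \cdot 75} = \frac{191}{\left(-93\right) \left(- \frac{1}{96}\right) 75} = \frac{191}{\frac{31}{32} \cdot 75} = \frac{191}{\frac{2325}{32}} = 191 \cdot \frac{32}{2325} = \frac{6112}{2325}$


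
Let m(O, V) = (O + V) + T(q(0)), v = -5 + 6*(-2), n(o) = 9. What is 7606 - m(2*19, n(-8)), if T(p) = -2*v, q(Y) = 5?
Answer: 7525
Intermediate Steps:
v = -17 (v = -5 - 12 = -17)
T(p) = 34 (T(p) = -2*(-17) = 34)
m(O, V) = 34 + O + V (m(O, V) = (O + V) + 34 = 34 + O + V)
7606 - m(2*19, n(-8)) = 7606 - (34 + 2*19 + 9) = 7606 - (34 + 38 + 9) = 7606 - 1*81 = 7606 - 81 = 7525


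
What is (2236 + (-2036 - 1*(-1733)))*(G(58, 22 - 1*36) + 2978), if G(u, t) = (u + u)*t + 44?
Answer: 2702334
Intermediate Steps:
G(u, t) = 44 + 2*t*u (G(u, t) = (2*u)*t + 44 = 2*t*u + 44 = 44 + 2*t*u)
(2236 + (-2036 - 1*(-1733)))*(G(58, 22 - 1*36) + 2978) = (2236 + (-2036 - 1*(-1733)))*((44 + 2*(22 - 1*36)*58) + 2978) = (2236 + (-2036 + 1733))*((44 + 2*(22 - 36)*58) + 2978) = (2236 - 303)*((44 + 2*(-14)*58) + 2978) = 1933*((44 - 1624) + 2978) = 1933*(-1580 + 2978) = 1933*1398 = 2702334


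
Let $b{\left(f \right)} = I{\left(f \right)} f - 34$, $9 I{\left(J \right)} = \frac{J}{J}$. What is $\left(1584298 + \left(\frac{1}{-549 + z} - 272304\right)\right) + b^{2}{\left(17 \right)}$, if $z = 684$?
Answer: $\frac{531775178}{405} \approx 1.313 \cdot 10^{6}$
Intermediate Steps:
$I{\left(J \right)} = \frac{1}{9}$ ($I{\left(J \right)} = \frac{J \frac{1}{J}}{9} = \frac{1}{9} \cdot 1 = \frac{1}{9}$)
$b{\left(f \right)} = -34 + \frac{f}{9}$ ($b{\left(f \right)} = \frac{f}{9} - 34 = -34 + \frac{f}{9}$)
$\left(1584298 + \left(\frac{1}{-549 + z} - 272304\right)\right) + b^{2}{\left(17 \right)} = \left(1584298 + \left(\frac{1}{-549 + 684} - 272304\right)\right) + \left(-34 + \frac{1}{9} \cdot 17\right)^{2} = \left(1584298 - \left(272304 - \frac{1}{135}\right)\right) + \left(-34 + \frac{17}{9}\right)^{2} = \left(1584298 + \left(\frac{1}{135} - 272304\right)\right) + \left(- \frac{289}{9}\right)^{2} = \left(1584298 - \frac{36761039}{135}\right) + \frac{83521}{81} = \frac{177119191}{135} + \frac{83521}{81} = \frac{531775178}{405}$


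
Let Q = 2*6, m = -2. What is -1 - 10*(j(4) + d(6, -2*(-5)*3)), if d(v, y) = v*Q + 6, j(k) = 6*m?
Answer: -661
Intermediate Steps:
Q = 12
j(k) = -12 (j(k) = 6*(-2) = -12)
d(v, y) = 6 + 12*v (d(v, y) = v*12 + 6 = 12*v + 6 = 6 + 12*v)
-1 - 10*(j(4) + d(6, -2*(-5)*3)) = -1 - 10*(-12 + (6 + 12*6)) = -1 - 10*(-12 + (6 + 72)) = -1 - 10*(-12 + 78) = -1 - 10*66 = -1 - 660 = -661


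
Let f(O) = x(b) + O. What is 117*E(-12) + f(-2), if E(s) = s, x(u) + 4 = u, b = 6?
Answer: -1404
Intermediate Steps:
x(u) = -4 + u
f(O) = 2 + O (f(O) = (-4 + 6) + O = 2 + O)
117*E(-12) + f(-2) = 117*(-12) + (2 - 2) = -1404 + 0 = -1404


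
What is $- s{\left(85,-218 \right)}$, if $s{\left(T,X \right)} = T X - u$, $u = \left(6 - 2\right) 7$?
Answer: $18558$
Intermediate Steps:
$u = 28$ ($u = 4 \cdot 7 = 28$)
$s{\left(T,X \right)} = -28 + T X$ ($s{\left(T,X \right)} = T X - 28 = -28 + T X$)
$- s{\left(85,-218 \right)} = - (-28 + 85 \left(-218\right)) = - (-28 - 18530) = \left(-1\right) \left(-18558\right) = 18558$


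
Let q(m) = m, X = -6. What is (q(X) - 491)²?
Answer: 247009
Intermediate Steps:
(q(X) - 491)² = (-6 - 491)² = (-497)² = 247009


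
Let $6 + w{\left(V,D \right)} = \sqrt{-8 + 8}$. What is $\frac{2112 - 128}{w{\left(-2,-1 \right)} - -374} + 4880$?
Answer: $\frac{112364}{23} \approx 4885.4$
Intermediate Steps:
$w{\left(V,D \right)} = -6$ ($w{\left(V,D \right)} = -6 + \sqrt{-8 + 8} = -6 + \sqrt{0} = -6 + 0 = -6$)
$\frac{2112 - 128}{w{\left(-2,-1 \right)} - -374} + 4880 = \frac{2112 - 128}{-6 - -374} + 4880 = \frac{1984}{-6 + \left(-348 + 722\right)} + 4880 = \frac{1984}{-6 + 374} + 4880 = \frac{1984}{368} + 4880 = 1984 \cdot \frac{1}{368} + 4880 = \frac{124}{23} + 4880 = \frac{112364}{23}$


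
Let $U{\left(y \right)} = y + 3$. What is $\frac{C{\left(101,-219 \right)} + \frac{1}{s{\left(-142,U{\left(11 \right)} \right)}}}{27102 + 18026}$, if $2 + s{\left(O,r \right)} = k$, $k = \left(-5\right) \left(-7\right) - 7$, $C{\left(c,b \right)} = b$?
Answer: $- \frac{5693}{1173328} \approx -0.004852$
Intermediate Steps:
$U{\left(y \right)} = 3 + y$
$k = 28$ ($k = 35 - 7 = 28$)
$s{\left(O,r \right)} = 26$ ($s{\left(O,r \right)} = -2 + 28 = 26$)
$\frac{C{\left(101,-219 \right)} + \frac{1}{s{\left(-142,U{\left(11 \right)} \right)}}}{27102 + 18026} = \frac{-219 + \frac{1}{26}}{27102 + 18026} = \frac{-219 + \frac{1}{26}}{45128} = \left(- \frac{5693}{26}\right) \frac{1}{45128} = - \frac{5693}{1173328}$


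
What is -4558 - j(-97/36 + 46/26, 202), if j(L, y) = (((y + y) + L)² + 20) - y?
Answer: -36543121345/219024 ≈ -1.6685e+5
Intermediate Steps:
j(L, y) = 20 + (L + 2*y)² - y (j(L, y) = ((2*y + L)² + 20) - y = ((L + 2*y)² + 20) - y = (20 + (L + 2*y)²) - y = 20 + (L + 2*y)² - y)
-4558 - j(-97/36 + 46/26, 202) = -4558 - (20 + ((-97/36 + 46/26) + 2*202)² - 1*202) = -4558 - (20 + ((-97*1/36 + 46*(1/26)) + 404)² - 202) = -4558 - (20 + ((-97/36 + 23/13) + 404)² - 202) = -4558 - (20 + (-433/468 + 404)² - 202) = -4558 - (20 + (188639/468)² - 202) = -4558 - (20 + 35584672321/219024 - 202) = -4558 - 1*35544809953/219024 = -4558 - 35544809953/219024 = -36543121345/219024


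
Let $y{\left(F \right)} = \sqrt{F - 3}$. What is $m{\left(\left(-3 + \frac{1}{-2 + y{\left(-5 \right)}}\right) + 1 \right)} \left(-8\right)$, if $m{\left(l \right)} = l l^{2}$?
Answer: $\frac{- 355 i + 172 \sqrt{2}}{\sqrt{2} - 5 i} \approx 78.481 + 26.451 i$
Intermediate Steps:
$y{\left(F \right)} = \sqrt{-3 + F}$
$m{\left(l \right)} = l^{3}$
$m{\left(\left(-3 + \frac{1}{-2 + y{\left(-5 \right)}}\right) + 1 \right)} \left(-8\right) = \left(\left(-3 + \frac{1}{-2 + \sqrt{-3 - 5}}\right) + 1\right)^{3} \left(-8\right) = \left(\left(-3 + \frac{1}{-2 + \sqrt{-8}}\right) + 1\right)^{3} \left(-8\right) = \left(\left(-3 + \frac{1}{-2 + 2 i \sqrt{2}}\right) + 1\right)^{3} \left(-8\right) = \left(-2 + \frac{1}{-2 + 2 i \sqrt{2}}\right)^{3} \left(-8\right) = - 8 \left(-2 + \frac{1}{-2 + 2 i \sqrt{2}}\right)^{3}$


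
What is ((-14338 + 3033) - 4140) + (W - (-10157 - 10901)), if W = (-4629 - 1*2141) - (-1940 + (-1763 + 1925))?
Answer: 621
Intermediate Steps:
W = -4992 (W = (-4629 - 2141) - (-1940 + 162) = -6770 - 1*(-1778) = -6770 + 1778 = -4992)
((-14338 + 3033) - 4140) + (W - (-10157 - 10901)) = ((-14338 + 3033) - 4140) + (-4992 - (-10157 - 10901)) = (-11305 - 4140) + (-4992 - 1*(-21058)) = -15445 + (-4992 + 21058) = -15445 + 16066 = 621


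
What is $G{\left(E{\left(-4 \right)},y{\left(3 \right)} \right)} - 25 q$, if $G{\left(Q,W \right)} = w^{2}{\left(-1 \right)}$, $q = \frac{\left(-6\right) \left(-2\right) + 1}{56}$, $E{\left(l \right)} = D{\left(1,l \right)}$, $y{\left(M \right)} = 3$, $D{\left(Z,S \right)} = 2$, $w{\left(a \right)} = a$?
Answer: $- \frac{269}{56} \approx -4.8036$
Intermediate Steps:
$E{\left(l \right)} = 2$
$q = \frac{13}{56}$ ($q = \left(12 + 1\right) \frac{1}{56} = 13 \cdot \frac{1}{56} = \frac{13}{56} \approx 0.23214$)
$G{\left(Q,W \right)} = 1$ ($G{\left(Q,W \right)} = \left(-1\right)^{2} = 1$)
$G{\left(E{\left(-4 \right)},y{\left(3 \right)} \right)} - 25 q = 1 - \frac{325}{56} = - \frac{269}{56}$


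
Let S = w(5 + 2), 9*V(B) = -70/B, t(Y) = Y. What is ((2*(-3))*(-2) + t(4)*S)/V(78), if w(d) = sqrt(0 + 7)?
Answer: -4212/35 - 1404*sqrt(7)/35 ≈ -226.48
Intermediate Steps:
V(B) = -70/(9*B) (V(B) = (-70/B)/9 = -70/(9*B))
w(d) = sqrt(7)
S = sqrt(7) ≈ 2.6458
((2*(-3))*(-2) + t(4)*S)/V(78) = ((2*(-3))*(-2) + 4*sqrt(7))/((-70/9/78)) = (-6*(-2) + 4*sqrt(7))/((-70/9*1/78)) = (12 + 4*sqrt(7))/(-35/351) = (12 + 4*sqrt(7))*(-351/35) = -4212/35 - 1404*sqrt(7)/35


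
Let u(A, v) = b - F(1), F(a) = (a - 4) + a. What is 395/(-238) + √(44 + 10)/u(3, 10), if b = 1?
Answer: -395/238 + √6 ≈ 0.78983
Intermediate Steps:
F(a) = -4 + 2*a (F(a) = (-4 + a) + a = -4 + 2*a)
u(A, v) = 3 (u(A, v) = 1 - (-4 + 2*1) = 1 - (-4 + 2) = 1 - 1*(-2) = 1 + 2 = 3)
395/(-238) + √(44 + 10)/u(3, 10) = 395/(-238) + √(44 + 10)/3 = 395*(-1/238) + √54*(⅓) = -395/238 + (3*√6)*(⅓) = -395/238 + √6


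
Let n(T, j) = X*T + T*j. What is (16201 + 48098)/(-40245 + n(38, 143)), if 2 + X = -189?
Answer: -21433/14023 ≈ -1.5284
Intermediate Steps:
X = -191 (X = -2 - 189 = -191)
n(T, j) = -191*T + T*j
(16201 + 48098)/(-40245 + n(38, 143)) = (16201 + 48098)/(-40245 + 38*(-191 + 143)) = 64299/(-40245 + 38*(-48)) = 64299/(-40245 - 1824) = 64299/(-42069) = 64299*(-1/42069) = -21433/14023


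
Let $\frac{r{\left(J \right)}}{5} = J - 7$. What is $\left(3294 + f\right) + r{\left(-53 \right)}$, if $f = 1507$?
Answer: $4501$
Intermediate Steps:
$r{\left(J \right)} = -35 + 5 J$ ($r{\left(J \right)} = 5 \left(J - 7\right) = 5 \left(-7 + J\right) = -35 + 5 J$)
$\left(3294 + f\right) + r{\left(-53 \right)} = \left(3294 + 1507\right) + \left(-35 + 5 \left(-53\right)\right) = 4801 - 300 = 4501$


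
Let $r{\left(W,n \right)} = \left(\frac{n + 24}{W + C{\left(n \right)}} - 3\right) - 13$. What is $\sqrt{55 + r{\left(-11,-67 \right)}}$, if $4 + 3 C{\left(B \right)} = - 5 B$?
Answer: $\frac{3 \sqrt{380546}}{298} \approx 6.2102$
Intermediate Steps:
$C{\left(B \right)} = - \frac{4}{3} - \frac{5 B}{3}$ ($C{\left(B \right)} = - \frac{4}{3} + \frac{\left(-5\right) B}{3} = - \frac{4}{3} - \frac{5 B}{3}$)
$r{\left(W,n \right)} = -16 + \frac{24 + n}{- \frac{4}{3} + W - \frac{5 n}{3}}$ ($r{\left(W,n \right)} = \left(\frac{n + 24}{W - \left(\frac{4}{3} + \frac{5 n}{3}\right)} - 3\right) - 13 = \left(\frac{24 + n}{- \frac{4}{3} + W - \frac{5 n}{3}} - 3\right) - 13 = \left(-3 + \frac{24 + n}{- \frac{4}{3} + W - \frac{5 n}{3}}\right) - 13 = -16 + \frac{24 + n}{- \frac{4}{3} + W - \frac{5 n}{3}}$)
$\sqrt{55 + r{\left(-11,-67 \right)}} = \sqrt{55 + \frac{-136 - -5561 + 48 \left(-11\right)}{4 - -33 + 5 \left(-67\right)}} = \sqrt{55 + \frac{-136 + 5561 - 528}{4 + 33 - 335}} = \sqrt{55 + \frac{1}{-298} \cdot 4897} = \sqrt{55 - \frac{4897}{298}} = \sqrt{\frac{11493}{298}} = \frac{3 \sqrt{380546}}{298}$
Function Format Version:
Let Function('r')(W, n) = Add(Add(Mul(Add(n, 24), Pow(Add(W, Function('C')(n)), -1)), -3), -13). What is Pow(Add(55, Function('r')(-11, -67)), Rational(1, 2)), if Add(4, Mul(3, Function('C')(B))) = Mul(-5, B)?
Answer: Mul(Rational(3, 298), Pow(380546, Rational(1, 2))) ≈ 6.2102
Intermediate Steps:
Function('C')(B) = Add(Rational(-4, 3), Mul(Rational(-5, 3), B)) (Function('C')(B) = Add(Rational(-4, 3), Mul(Rational(1, 3), Mul(-5, B))) = Add(Rational(-4, 3), Mul(Rational(-5, 3), B)))
Function('r')(W, n) = Add(-16, Mul(Pow(Add(Rational(-4, 3), W, Mul(Rational(-5, 3), n)), -1), Add(24, n))) (Function('r')(W, n) = Add(Add(Mul(Add(n, 24), Pow(Add(W, Add(Rational(-4, 3), Mul(Rational(-5, 3), n))), -1)), -3), -13) = Add(Add(Mul(Add(24, n), Pow(Add(Rational(-4, 3), W, Mul(Rational(-5, 3), n)), -1)), -3), -13) = Add(Add(Mul(Pow(Add(Rational(-4, 3), W, Mul(Rational(-5, 3), n)), -1), Add(24, n)), -3), -13) = Add(Add(-3, Mul(Pow(Add(Rational(-4, 3), W, Mul(Rational(-5, 3), n)), -1), Add(24, n))), -13) = Add(-16, Mul(Pow(Add(Rational(-4, 3), W, Mul(Rational(-5, 3), n)), -1), Add(24, n))))
Pow(Add(55, Function('r')(-11, -67)), Rational(1, 2)) = Pow(Add(55, Mul(Pow(Add(4, Mul(-3, -11), Mul(5, -67)), -1), Add(-136, Mul(-83, -67), Mul(48, -11)))), Rational(1, 2)) = Pow(Add(55, Mul(Pow(Add(4, 33, -335), -1), Add(-136, 5561, -528))), Rational(1, 2)) = Pow(Add(55, Mul(Pow(-298, -1), 4897)), Rational(1, 2)) = Pow(Add(55, Mul(Rational(-1, 298), 4897)), Rational(1, 2)) = Pow(Add(55, Rational(-4897, 298)), Rational(1, 2)) = Pow(Rational(11493, 298), Rational(1, 2)) = Mul(Rational(3, 298), Pow(380546, Rational(1, 2)))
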